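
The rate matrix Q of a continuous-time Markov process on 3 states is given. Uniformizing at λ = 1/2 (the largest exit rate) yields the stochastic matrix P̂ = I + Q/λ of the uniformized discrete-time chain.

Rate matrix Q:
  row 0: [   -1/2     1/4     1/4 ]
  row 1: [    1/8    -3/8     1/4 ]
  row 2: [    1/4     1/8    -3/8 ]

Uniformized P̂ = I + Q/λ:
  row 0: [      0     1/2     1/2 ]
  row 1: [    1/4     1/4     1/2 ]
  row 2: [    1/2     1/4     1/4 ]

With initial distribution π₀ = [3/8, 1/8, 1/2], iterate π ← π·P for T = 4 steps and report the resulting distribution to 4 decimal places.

π = [0.2788, 0.3208, 0.4004]

t=0: π = [0.3750, 0.1250, 0.5000]
t=1: π = [0.2813, 0.3438, 0.3750]
t=2: π = [0.2734, 0.3203, 0.4063]
t=3: π = [0.2832, 0.3184, 0.3984]
t=4: π = [0.2788, 0.3208, 0.4004]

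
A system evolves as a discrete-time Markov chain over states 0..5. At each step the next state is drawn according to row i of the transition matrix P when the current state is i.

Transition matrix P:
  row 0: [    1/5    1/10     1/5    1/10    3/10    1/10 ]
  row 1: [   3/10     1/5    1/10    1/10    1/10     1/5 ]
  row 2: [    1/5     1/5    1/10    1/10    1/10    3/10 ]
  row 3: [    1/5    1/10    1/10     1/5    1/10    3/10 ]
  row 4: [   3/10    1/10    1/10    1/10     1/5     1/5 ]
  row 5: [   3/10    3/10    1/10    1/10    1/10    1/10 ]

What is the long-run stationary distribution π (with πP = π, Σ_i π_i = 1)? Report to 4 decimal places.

π = [0.2513, 0.1651, 0.1251, 0.1111, 0.1669, 0.1805]

Balance equations π_j = Σ_i π_i·P[i][j]:
  π_0 = 1/5·π_0 + 3/10·π_1 + 1/5·π_2 + 1/5·π_3 + 3/10·π_4 + 3/10·π_5
  π_1 = 1/10·π_0 + 1/5·π_1 + 1/5·π_2 + 1/10·π_3 + 1/10·π_4 + 3/10·π_5
  π_2 = 1/5·π_0 + 1/10·π_1 + 1/10·π_2 + 1/10·π_3 + 1/10·π_4 + 1/10·π_5
  π_3 = 1/10·π_0 + 1/10·π_1 + 1/10·π_2 + 1/5·π_3 + 1/10·π_4 + 1/10·π_5
  π_4 = 3/10·π_0 + 1/10·π_1 + 1/10·π_2 + 1/10·π_3 + 1/5·π_4 + 1/10·π_5
  normalize: π_0 + π_1 + π_2 + π_3 + π_4 + π_5 = 1
Solving the linear system gives exactly π = [251/999, 16330/98901, 125/999, 1/9, 1501/8991, 661/3663].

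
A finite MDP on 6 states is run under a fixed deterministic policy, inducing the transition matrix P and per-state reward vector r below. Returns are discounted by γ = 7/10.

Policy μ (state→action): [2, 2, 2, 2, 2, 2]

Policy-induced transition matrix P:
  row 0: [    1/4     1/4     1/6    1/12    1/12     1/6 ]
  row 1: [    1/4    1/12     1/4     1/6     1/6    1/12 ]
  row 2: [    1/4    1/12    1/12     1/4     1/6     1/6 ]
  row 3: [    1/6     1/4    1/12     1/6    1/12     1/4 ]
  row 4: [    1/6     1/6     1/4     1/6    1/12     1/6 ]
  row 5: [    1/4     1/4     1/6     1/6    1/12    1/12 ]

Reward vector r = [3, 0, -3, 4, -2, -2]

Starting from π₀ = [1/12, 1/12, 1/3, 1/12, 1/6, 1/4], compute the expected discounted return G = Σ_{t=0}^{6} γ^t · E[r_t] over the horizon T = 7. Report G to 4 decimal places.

G = -0.5227

t=0: π = [0.0833, 0.0833, 0.3333, 0.0833, 0.1667, 0.2500], E[r] = -1.2500, γ^t·E[r] = -1.250000, running G = -1.250000
t=1: π = [0.2292, 0.1667, 0.1528, 0.1875, 0.1181, 0.1458], E[r] = 0.4514, γ^t·E[r] = 0.315972, running G = -0.934028
t=2: π = [0.2245, 0.1869, 0.1620, 0.1603, 0.1100, 0.1563], E[r] = 0.2963, γ^t·E[r] = 0.145185, running G = -0.788843
t=3: π = [0.2275, 0.1827, 0.1645, 0.1615, 0.1124, 0.1514], E[r] = 0.3070, γ^t·E[r] = 0.105285, running G = -0.683557
t=4: π = [0.2272, 0.1828, 0.1641, 0.1614, 0.1123, 0.1523], E[r] = 0.3059, γ^t·E[r] = 0.073435, running G = -0.610122
t=5: π = [0.2272, 0.1828, 0.1641, 0.1614, 0.1122, 0.1522], E[r] = 0.3060, γ^t·E[r] = 0.051423, running G = -0.558699
t=6: π = [0.2272, 0.1828, 0.1641, 0.1614, 0.1122, 0.1522], E[r] = 0.3060, γ^t·E[r] = 0.035996, running G = -0.522703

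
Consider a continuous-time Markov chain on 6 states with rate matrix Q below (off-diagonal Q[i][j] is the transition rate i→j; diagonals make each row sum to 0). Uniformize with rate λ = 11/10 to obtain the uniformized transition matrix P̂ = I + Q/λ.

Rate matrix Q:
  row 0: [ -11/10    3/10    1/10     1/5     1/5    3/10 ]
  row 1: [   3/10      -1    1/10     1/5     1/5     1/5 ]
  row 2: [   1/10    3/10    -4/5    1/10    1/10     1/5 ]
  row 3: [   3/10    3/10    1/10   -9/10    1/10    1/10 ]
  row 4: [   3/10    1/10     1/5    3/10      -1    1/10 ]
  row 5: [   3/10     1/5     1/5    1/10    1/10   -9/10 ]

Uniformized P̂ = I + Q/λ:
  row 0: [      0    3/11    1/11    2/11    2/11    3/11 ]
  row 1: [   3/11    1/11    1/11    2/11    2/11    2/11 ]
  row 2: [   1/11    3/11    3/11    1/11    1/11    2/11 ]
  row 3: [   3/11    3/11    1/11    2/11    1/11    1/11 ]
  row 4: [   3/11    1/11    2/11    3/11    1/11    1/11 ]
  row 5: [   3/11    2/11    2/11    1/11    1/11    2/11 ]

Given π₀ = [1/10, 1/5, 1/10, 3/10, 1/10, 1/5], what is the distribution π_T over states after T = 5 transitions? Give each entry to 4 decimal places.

π = [0.1939, 0.1979, 0.1444, 0.1645, 0.1265, 0.1729]

t=0: π = [0.1000, 0.2000, 0.1000, 0.3000, 0.1000, 0.2000]
t=1: π = [0.2273, 0.2000, 0.1364, 0.1636, 0.1182, 0.1545]
t=2: π = [0.1860, 0.2008, 0.1405, 0.1661, 0.1298, 0.1769]
t=3: π = [0.1965, 0.1965, 0.1443, 0.1648, 0.1261, 0.1718]
t=4: π = [0.1929, 0.1984, 0.1442, 0.1645, 0.1266, 0.1732]
t=5: π = [0.1939, 0.1979, 0.1444, 0.1645, 0.1265, 0.1729]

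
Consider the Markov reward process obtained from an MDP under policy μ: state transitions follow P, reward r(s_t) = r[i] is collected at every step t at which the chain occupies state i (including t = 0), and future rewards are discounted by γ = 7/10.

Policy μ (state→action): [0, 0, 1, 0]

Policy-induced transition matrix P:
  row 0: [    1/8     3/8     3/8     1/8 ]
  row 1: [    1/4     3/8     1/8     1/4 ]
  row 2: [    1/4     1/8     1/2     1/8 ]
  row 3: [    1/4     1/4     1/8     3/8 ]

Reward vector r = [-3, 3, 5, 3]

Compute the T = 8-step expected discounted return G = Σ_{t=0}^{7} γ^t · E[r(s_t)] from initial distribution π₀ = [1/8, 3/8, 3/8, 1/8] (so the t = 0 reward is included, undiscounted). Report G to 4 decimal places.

t=0: π = [0.1250, 0.3750, 0.3750, 0.1250], E[r] = 3.0000, γ^t·E[r] = 3.000000, running G = 3.000000
t=1: π = [0.2344, 0.2656, 0.2969, 0.2031], E[r] = 2.1875, γ^t·E[r] = 1.531250, running G = 4.531250
t=2: π = [0.2207, 0.2754, 0.2949, 0.2090], E[r] = 2.2656, γ^t·E[r] = 1.110156, running G = 5.641406
t=3: π = [0.2224, 0.2751, 0.2908, 0.2117], E[r] = 2.2471, γ^t·E[r] = 0.770745, running G = 6.412151
t=4: π = [0.2222, 0.2758, 0.2896, 0.2123], E[r] = 2.2461, γ^t·E[r] = 0.539287, running G = 6.951438
t=5: π = [0.2222, 0.2761, 0.2892, 0.2126], E[r] = 2.2450, γ^t·E[r] = 0.377314, running G = 7.328752
t=6: π = [0.2222, 0.2761, 0.2890, 0.2126], E[r] = 2.2447, γ^t·E[r] = 0.264081, running G = 7.592834
t=7: π = [0.2222, 0.2762, 0.2889, 0.2127], E[r] = 2.2445, γ^t·E[r] = 0.184846, running G = 7.777680

G = 7.7777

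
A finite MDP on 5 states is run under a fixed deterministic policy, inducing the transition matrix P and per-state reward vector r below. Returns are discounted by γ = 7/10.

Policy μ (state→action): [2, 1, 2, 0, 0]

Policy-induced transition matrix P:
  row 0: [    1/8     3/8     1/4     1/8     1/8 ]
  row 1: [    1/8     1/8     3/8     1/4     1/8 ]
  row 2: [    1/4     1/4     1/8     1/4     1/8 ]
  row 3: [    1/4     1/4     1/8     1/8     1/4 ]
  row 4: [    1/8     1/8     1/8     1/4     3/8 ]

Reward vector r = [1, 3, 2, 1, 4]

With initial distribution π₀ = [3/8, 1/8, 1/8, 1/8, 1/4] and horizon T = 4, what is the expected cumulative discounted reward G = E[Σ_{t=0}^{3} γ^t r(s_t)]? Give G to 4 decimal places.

t=0: π = [0.3750, 0.1250, 0.1250, 0.1250, 0.2500], E[r] = 2.1250, γ^t·E[r] = 2.125000, running G = 2.125000
t=1: π = [0.1563, 0.2500, 0.2031, 0.1875, 0.2031], E[r] = 2.3125, γ^t·E[r] = 1.618750, running G = 3.743750
t=2: π = [0.1738, 0.2129, 0.2070, 0.2070, 0.1992], E[r] = 2.2305, γ^t·E[r] = 1.092930, running G = 4.836680
t=3: π = [0.1768, 0.2202, 0.2000, 0.2024, 0.2007], E[r] = 2.2424, γ^t·E[r] = 0.769154, running G = 5.605834

G = 5.6058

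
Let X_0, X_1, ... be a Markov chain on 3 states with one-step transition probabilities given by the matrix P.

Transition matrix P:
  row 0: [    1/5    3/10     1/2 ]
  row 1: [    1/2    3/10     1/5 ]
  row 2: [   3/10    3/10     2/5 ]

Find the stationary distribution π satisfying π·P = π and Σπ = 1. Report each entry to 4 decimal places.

π = [0.3273, 0.3000, 0.3727]

Balance equations π_j = Σ_i π_i·P[i][j]:
  π_0 = 1/5·π_0 + 1/2·π_1 + 3/10·π_2
  π_1 = 3/10·π_0 + 3/10·π_1 + 3/10·π_2
  normalize: π_0 + π_1 + π_2 = 1
Solving the linear system gives exactly π = [18/55, 3/10, 41/110].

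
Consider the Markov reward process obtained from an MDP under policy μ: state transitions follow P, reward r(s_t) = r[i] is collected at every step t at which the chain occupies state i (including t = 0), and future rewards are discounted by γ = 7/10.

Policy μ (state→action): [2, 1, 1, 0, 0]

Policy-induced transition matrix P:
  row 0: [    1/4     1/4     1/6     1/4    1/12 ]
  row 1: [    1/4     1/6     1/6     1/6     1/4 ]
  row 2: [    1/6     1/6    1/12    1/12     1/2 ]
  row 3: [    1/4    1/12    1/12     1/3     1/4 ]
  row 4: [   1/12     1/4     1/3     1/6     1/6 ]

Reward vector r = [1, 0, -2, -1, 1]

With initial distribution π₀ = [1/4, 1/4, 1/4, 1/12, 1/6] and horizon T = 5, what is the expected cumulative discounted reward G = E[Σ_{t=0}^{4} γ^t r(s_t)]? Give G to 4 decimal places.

G = -0.3361

t=0: π = [0.2500, 0.2500, 0.2500, 0.0833, 0.1667], E[r] = -0.1667, γ^t·E[r] = -0.166667, running G = -0.166667
t=1: π = [0.2014, 0.1944, 0.1667, 0.1806, 0.2569], E[r] = -0.0556, γ^t·E[r] = -0.038889, running G = -0.205556
t=2: π = [0.1933, 0.1898, 0.1806, 0.1997, 0.2367], E[r] = -0.1308, γ^t·E[r] = -0.064086, running G = -0.269641
t=3: π = [0.1955, 0.1859, 0.1744, 0.2010, 0.2432], E[r] = -0.1112, γ^t·E[r] = -0.038128, running G = -0.307769
t=4: π = [0.1949, 0.1865, 0.1759, 0.2019, 0.2408], E[r] = -0.1181, γ^t·E[r] = -0.028347, running G = -0.336116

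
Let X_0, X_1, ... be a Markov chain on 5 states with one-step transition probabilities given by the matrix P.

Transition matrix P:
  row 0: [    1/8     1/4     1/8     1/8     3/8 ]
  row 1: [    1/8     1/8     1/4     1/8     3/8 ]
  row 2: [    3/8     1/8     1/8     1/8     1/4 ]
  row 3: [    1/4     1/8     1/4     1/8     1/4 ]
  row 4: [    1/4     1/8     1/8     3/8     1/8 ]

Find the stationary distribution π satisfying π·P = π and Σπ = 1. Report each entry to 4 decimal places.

π = [0.2239, 0.1530, 0.1680, 0.1910, 0.2641]

Balance equations π_j = Σ_i π_i·P[i][j]:
  π_0 = 1/8·π_0 + 1/8·π_1 + 3/8·π_2 + 1/4·π_3 + 1/4·π_4
  π_1 = 1/4·π_0 + 1/8·π_1 + 1/8·π_2 + 1/8·π_3 + 1/8·π_4
  π_2 = 1/8·π_0 + 1/4·π_1 + 1/8·π_2 + 1/4·π_3 + 1/8·π_4
  π_3 = 1/8·π_0 + 1/8·π_1 + 1/8·π_2 + 1/8·π_3 + 3/8·π_4
  normalize: π_0 + π_1 + π_2 + π_3 + π_4 = 1
Solving the linear system gives exactly π = [671/2997, 917/5994, 1007/5994, 1145/5994, 1583/5994].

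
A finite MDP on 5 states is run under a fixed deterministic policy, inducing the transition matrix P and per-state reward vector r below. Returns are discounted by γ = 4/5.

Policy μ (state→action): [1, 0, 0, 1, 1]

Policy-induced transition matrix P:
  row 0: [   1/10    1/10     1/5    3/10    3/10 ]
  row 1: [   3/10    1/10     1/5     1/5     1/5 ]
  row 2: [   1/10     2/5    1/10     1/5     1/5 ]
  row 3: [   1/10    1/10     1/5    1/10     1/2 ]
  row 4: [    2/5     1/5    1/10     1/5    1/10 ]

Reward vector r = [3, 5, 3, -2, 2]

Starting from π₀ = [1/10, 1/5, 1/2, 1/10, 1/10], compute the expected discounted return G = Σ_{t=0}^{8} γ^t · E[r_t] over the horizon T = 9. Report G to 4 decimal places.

G = 9.9074

t=0: π = [0.1000, 0.2000, 0.5000, 0.1000, 0.1000], E[r] = 2.8000, γ^t·E[r] = 2.800000, running G = 2.800000
t=1: π = [0.1700, 0.2600, 0.1400, 0.2000, 0.2300], E[r] = 2.2900, γ^t·E[r] = 1.832000, running G = 4.632000
t=2: π = [0.2210, 0.1650, 0.1630, 0.1970, 0.2540], E[r] = 2.0910, γ^t·E[r] = 1.338240, running G = 5.970240
t=3: π = [0.2092, 0.1743, 0.1583, 0.2024, 0.2558], E[r] = 2.0808, γ^t·E[r] = 1.065370, running G = 7.035610
t=4: π = [0.2116, 0.1731, 0.1586, 0.2007, 0.2561], E[r] = 2.0867, γ^t·E[r] = 0.854704, running G = 7.890314
t=5: π = [0.2114, 0.1732, 0.1585, 0.2011, 0.2558], E[r] = 2.0851, γ^t·E[r] = 0.683261, running G = 8.573575
t=6: π = [0.2114, 0.1731, 0.1586, 0.2010, 0.2559], E[r] = 2.0852, γ^t·E[r] = 0.546625, running G = 9.120200
t=7: π = [0.2114, 0.1732, 0.1586, 0.2010, 0.2559], E[r] = 2.0853, γ^t·E[r] = 0.437319, running G = 9.557519
t=8: π = [0.2114, 0.1732, 0.1586, 0.2010, 0.2559], E[r] = 2.0853, γ^t·E[r] = 0.349848, running G = 9.907367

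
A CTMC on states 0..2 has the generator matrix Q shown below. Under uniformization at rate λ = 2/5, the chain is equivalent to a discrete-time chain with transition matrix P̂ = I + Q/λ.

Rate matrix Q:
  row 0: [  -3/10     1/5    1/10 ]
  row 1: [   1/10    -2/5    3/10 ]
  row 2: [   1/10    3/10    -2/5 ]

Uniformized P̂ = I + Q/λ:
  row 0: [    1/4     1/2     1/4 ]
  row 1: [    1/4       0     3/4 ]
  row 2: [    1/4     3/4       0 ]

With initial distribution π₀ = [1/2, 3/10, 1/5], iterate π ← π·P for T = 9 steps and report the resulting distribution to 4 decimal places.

π = [0.2500, 0.3936, 0.3564]

t=0: π = [0.5000, 0.3000, 0.2000]
t=1: π = [0.2500, 0.4000, 0.3500]
t=2: π = [0.2500, 0.3875, 0.3625]
t=3: π = [0.2500, 0.3969, 0.3531]
t=4: π = [0.2500, 0.3898, 0.3602]
t=5: π = [0.2500, 0.3951, 0.3549]
t=6: π = [0.2500, 0.3912, 0.3588]
t=7: π = [0.2500, 0.3941, 0.3559]
t=8: π = [0.2500, 0.3919, 0.3581]
t=9: π = [0.2500, 0.3936, 0.3564]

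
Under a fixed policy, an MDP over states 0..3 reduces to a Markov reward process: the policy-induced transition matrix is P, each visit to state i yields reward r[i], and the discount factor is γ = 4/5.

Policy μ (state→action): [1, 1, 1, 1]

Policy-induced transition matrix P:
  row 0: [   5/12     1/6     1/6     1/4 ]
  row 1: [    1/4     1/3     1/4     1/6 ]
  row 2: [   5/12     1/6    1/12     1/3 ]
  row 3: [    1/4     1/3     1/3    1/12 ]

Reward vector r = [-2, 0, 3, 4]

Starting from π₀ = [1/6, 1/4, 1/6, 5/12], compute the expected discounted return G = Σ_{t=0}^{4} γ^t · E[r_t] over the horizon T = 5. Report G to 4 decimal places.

G = 3.7047

t=0: π = [0.1667, 0.2500, 0.1667, 0.4167], E[r] = 1.8333, γ^t·E[r] = 1.833333, running G = 1.833333
t=1: π = [0.3056, 0.2778, 0.2431, 0.1736], E[r] = 0.8125, γ^t·E[r] = 0.650000, running G = 2.483333
t=2: π = [0.3414, 0.2419, 0.1985, 0.2182], E[r] = 0.7853, γ^t·E[r] = 0.502593, running G = 2.985926
t=3: π = [0.3400, 0.2433, 0.2066, 0.2100], E[r] = 0.7800, γ^t·E[r] = 0.399383, running G = 3.385309
t=4: π = [0.3411, 0.2422, 0.2047, 0.2119], E[r] = 0.7797, γ^t·E[r] = 0.319376, running G = 3.704685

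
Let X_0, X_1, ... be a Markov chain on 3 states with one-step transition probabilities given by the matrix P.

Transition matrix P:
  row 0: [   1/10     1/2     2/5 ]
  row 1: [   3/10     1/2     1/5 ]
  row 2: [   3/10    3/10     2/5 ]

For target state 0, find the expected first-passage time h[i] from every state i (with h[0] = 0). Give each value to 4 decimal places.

First-step conditioning: h[0] = 0; for i ≠ 0, h[i] = 1 + Σ_k P[i][k]·h[k].
  h[1] = 1 + 1/2·h[1] + 1/5·h[2]
  h[2] = 1 + 3/10·h[1] + 2/5·h[2]
Solving the 2×2 linear system over states ≠ 0 gives exactly h = [0, 10/3, 10/3] (h[0] = 0 is the target).

h = [0.0000, 3.3333, 3.3333]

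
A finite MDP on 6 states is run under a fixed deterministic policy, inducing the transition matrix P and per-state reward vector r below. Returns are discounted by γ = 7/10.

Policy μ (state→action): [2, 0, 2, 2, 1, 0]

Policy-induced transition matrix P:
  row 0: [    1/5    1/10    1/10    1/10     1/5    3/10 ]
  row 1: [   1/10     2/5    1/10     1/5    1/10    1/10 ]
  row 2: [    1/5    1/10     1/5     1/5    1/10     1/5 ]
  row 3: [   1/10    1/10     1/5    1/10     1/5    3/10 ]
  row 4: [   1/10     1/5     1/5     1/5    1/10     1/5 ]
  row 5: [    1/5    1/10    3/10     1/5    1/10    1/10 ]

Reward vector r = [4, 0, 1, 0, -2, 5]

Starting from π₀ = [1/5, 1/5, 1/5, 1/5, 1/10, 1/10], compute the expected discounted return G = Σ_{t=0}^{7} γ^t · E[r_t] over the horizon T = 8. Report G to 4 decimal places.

t=0: π = [0.2000, 0.2000, 0.2000, 0.2000, 0.1000, 0.1000], E[r] = 1.3000, γ^t·E[r] = 1.300000, running G = 1.300000
t=1: π = [0.1500, 0.1700, 0.1700, 0.1600, 0.1400, 0.2100], E[r] = 1.5400, γ^t·E[r] = 1.078000, running G = 2.378000
t=2: π = [0.1530, 0.1650, 0.1890, 0.1690, 0.1310, 0.1930], E[r] = 1.5040, γ^t·E[r] = 0.736960, running G = 3.114960
t=3: π = [0.1535, 0.1626, 0.1875, 0.1678, 0.1322, 0.1964], E[r] = 1.5191, γ^t·E[r] = 0.521051, running G = 3.636011
t=4: π = [0.1537, 0.1620, 0.1880, 0.1679, 0.1321, 0.1962], E[r] = 1.5199, γ^t·E[r] = 0.364923, running G = 4.000934
t=5: π = [0.1538, 0.1618, 0.1880, 0.1678, 0.1322, 0.1963], E[r] = 1.5206, γ^t·E[r] = 0.255570, running G = 4.256505
t=6: π = [0.1538, 0.1618, 0.1881, 0.1678, 0.1322, 0.1963], E[r] = 1.5208, γ^t·E[r] = 0.178916, running G = 4.435421
t=7: π = [0.1538, 0.1617, 0.1881, 0.1678, 0.1322, 0.1964], E[r] = 1.5208, γ^t·E[r] = 0.125246, running G = 4.560667

G = 4.5607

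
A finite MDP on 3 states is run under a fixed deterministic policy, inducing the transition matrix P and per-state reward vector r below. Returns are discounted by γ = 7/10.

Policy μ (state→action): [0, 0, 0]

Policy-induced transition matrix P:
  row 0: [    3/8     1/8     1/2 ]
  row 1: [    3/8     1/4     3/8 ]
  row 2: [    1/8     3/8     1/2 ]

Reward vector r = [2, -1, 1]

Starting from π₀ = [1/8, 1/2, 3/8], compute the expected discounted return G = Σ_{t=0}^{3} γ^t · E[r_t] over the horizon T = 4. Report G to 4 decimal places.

G = 1.2273

t=0: π = [0.1250, 0.5000, 0.3750], E[r] = 0.1250, γ^t·E[r] = 0.125000, running G = 0.125000
t=1: π = [0.2813, 0.2813, 0.4375], E[r] = 0.7188, γ^t·E[r] = 0.503125, running G = 0.628125
t=2: π = [0.2656, 0.2695, 0.4648], E[r] = 0.7266, γ^t·E[r] = 0.356016, running G = 0.984141
t=3: π = [0.2588, 0.2749, 0.4663], E[r] = 0.7090, γ^t·E[r] = 0.243182, running G = 1.227322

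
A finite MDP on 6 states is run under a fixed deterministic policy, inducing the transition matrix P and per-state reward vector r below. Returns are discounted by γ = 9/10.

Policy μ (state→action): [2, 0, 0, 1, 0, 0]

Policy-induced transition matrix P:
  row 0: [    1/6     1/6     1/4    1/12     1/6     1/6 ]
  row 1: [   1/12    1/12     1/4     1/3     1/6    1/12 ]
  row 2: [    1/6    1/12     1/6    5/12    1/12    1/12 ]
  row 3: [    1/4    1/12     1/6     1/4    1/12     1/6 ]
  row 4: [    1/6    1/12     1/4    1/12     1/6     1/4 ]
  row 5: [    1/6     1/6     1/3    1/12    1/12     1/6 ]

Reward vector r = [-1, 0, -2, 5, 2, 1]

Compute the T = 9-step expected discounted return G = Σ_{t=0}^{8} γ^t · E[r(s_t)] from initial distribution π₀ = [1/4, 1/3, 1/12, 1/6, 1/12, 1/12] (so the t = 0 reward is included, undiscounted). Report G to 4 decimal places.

t=0: π = [0.2500, 0.3333, 0.0833, 0.1667, 0.0833, 0.0833], E[r] = 0.6667, γ^t·E[r] = 0.666667, running G = 0.666667
t=1: π = [0.1528, 0.1111, 0.2361, 0.2222, 0.1389, 0.1389], E[r] = 0.9028, γ^t·E[r] = 0.812500, running G = 1.479167
t=2: π = [0.1759, 0.1076, 0.2234, 0.2269, 0.1169, 0.1493], E[r] = 0.8947, γ^t·E[r] = 0.724688, running G = 2.203854
t=3: π = [0.1766, 0.1104, 0.2249, 0.2225, 0.1167, 0.1488], E[r] = 0.8683, γ^t·E[r] = 0.633023, running G = 2.836878
t=4: π = [0.1760, 0.1105, 0.2251, 0.2230, 0.1170, 0.1484], E[r] = 0.8712, γ^t·E[r] = 0.571577, running G = 3.408455
t=5: π = [0.1760, 0.1104, 0.2250, 0.2232, 0.1170, 0.1485], E[r] = 0.8720, γ^t·E[r] = 0.514917, running G = 3.923372
t=6: π = [0.1761, 0.1104, 0.2250, 0.2231, 0.1169, 0.1485], E[r] = 0.8719, γ^t·E[r] = 0.463355, running G = 4.386726
t=7: π = [0.1761, 0.1104, 0.2250, 0.2231, 0.1169, 0.1485], E[r] = 0.8719, γ^t·E[r] = 0.417007, running G = 4.803733
t=8: π = [0.1761, 0.1104, 0.2250, 0.2231, 0.1169, 0.1485], E[r] = 0.8719, γ^t·E[r] = 0.375308, running G = 5.179042

G = 5.1790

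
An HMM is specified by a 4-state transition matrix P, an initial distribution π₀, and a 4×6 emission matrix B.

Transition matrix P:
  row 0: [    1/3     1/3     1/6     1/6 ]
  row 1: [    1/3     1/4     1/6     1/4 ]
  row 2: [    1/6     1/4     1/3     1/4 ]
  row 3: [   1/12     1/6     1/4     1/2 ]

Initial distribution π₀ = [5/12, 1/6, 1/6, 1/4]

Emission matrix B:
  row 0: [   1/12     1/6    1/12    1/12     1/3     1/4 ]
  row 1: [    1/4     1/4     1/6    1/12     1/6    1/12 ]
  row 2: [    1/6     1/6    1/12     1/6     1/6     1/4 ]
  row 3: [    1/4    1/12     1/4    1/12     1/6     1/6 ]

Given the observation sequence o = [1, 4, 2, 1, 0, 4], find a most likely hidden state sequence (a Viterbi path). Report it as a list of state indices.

path = [0, 0, 1, 0, 1, 0]

t=0: δ = [6.944e-02, 4.167e-02, 2.778e-02, 2.083e-02]  (obs o_0=1)
t=1: δ = [7.716e-03, 3.858e-03, 1.929e-03, 1.929e-03]  ψ = [0, 0, 0, 0]  (obs o_1=4)
t=2: δ = [2.143e-04, 4.287e-04, 1.072e-04, 3.215e-04]  ψ = [0, 0, 0, 0]  (obs o_2=2)
t=3: δ = [2.381e-05, 2.679e-05, 1.340e-05, 1.340e-05]  ψ = [1, 1, 3, 3]  (obs o_3=1)
t=4: δ = [7.442e-07, 1.985e-06, 7.442e-07, 1.674e-06]  ψ = [1, 0, 1, 1]  (obs o_4=0)
t=5: δ = [2.205e-07, 8.269e-08, 6.977e-08, 1.395e-07]  ψ = [1, 1, 3, 3]  (obs o_5=4)
backtrack: best end state = 0; path = [0, 0, 1, 0, 1, 0]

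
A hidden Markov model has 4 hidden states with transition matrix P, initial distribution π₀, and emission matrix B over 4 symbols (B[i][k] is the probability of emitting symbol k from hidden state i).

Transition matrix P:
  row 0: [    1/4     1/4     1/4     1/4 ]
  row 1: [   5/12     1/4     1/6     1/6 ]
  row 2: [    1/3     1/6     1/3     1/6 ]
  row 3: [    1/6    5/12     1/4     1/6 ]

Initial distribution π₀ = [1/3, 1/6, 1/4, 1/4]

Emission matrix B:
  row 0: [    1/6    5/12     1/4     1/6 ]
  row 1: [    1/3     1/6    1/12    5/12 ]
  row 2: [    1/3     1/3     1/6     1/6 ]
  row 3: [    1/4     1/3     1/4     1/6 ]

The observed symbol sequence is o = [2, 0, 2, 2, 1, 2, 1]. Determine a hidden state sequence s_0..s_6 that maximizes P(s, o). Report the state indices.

t=0: δ = [8.333e-02, 1.389e-02, 4.167e-02, 6.250e-02]  (obs o_0=2)
t=1: δ = [3.472e-03, 8.681e-03, 6.944e-03, 5.208e-03]  ψ = [0, 3, 0, 0]  (obs o_1=0)
t=2: δ = [9.042e-04, 1.808e-04, 3.858e-04, 3.617e-04]  ψ = [1, 1, 2, 1]  (obs o_2=2)
t=3: δ = [5.651e-05, 1.884e-05, 3.768e-05, 5.651e-05]  ψ = [0, 0, 0, 0]  (obs o_3=2)
t=4: δ = [5.887e-06, 3.925e-06, 4.710e-06, 4.710e-06]  ψ = [0, 3, 0, 0]  (obs o_4=1)
t=5: δ = [4.088e-07, 1.635e-07, 2.616e-07, 3.679e-07]  ψ = [1, 3, 2, 0]  (obs o_5=2)
t=6: δ = [4.258e-08, 2.555e-08, 3.407e-08, 3.407e-08]  ψ = [0, 3, 0, 0]  (obs o_6=1)
backtrack: best end state = 0; path = [3, 1, 0, 3, 1, 0, 0]

path = [3, 1, 0, 3, 1, 0, 0]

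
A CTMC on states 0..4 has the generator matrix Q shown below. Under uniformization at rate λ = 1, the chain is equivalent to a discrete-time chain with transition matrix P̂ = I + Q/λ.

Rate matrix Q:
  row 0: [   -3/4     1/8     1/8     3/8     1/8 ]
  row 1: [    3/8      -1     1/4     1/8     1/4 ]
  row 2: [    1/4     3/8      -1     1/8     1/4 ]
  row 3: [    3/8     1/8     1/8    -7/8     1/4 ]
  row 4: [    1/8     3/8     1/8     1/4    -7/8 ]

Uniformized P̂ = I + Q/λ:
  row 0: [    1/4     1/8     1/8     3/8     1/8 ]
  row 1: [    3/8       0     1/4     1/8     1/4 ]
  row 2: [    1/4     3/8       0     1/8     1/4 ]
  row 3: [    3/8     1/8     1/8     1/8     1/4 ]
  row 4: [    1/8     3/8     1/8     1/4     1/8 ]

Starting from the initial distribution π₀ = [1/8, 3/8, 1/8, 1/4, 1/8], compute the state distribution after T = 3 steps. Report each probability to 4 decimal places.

t=0: π = [0.1250, 0.3750, 0.1250, 0.2500, 0.1250]
t=1: π = [0.3125, 0.1406, 0.1563, 0.1719, 0.2188]
t=2: π = [0.2617, 0.2012, 0.1230, 0.2305, 0.1836]
t=3: π = [0.2810, 0.1765, 0.1348, 0.2134, 0.1943]

π = [0.2810, 0.1765, 0.1348, 0.2134, 0.1943]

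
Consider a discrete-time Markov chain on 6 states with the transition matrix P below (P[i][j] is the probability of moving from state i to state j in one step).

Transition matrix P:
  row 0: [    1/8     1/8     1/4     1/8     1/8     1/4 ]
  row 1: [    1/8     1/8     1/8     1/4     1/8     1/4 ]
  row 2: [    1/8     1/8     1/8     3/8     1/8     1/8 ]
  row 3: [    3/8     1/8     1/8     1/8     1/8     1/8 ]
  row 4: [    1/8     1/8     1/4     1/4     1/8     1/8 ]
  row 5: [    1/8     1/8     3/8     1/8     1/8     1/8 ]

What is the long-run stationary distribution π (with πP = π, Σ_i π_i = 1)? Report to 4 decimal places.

π = [0.1768, 0.1250, 0.2034, 0.2071, 0.1250, 0.1627]

Balance equations π_j = Σ_i π_i·P[i][j]:
  π_0 = 1/8·π_0 + 1/8·π_1 + 1/8·π_2 + 3/8·π_3 + 1/8·π_4 + 1/8·π_5
  π_1 = 1/8·π_0 + 1/8·π_1 + 1/8·π_2 + 1/8·π_3 + 1/8·π_4 + 1/8·π_5
  π_2 = 1/4·π_0 + 1/8·π_1 + 1/8·π_2 + 1/8·π_3 + 1/4·π_4 + 3/8·π_5
  π_3 = 1/8·π_0 + 1/4·π_1 + 3/8·π_2 + 1/8·π_3 + 1/4·π_4 + 1/8·π_5
  π_4 = 1/8·π_0 + 1/8·π_1 + 1/8·π_2 + 1/8·π_3 + 1/8·π_4 + 1/8·π_5
  normalize: π_0 + π_1 + π_2 + π_3 + π_4 + π_5 = 1
Solving the linear system gives exactly π = [239/1352, 1/8, 275/1352, 35/169, 1/8, 55/338].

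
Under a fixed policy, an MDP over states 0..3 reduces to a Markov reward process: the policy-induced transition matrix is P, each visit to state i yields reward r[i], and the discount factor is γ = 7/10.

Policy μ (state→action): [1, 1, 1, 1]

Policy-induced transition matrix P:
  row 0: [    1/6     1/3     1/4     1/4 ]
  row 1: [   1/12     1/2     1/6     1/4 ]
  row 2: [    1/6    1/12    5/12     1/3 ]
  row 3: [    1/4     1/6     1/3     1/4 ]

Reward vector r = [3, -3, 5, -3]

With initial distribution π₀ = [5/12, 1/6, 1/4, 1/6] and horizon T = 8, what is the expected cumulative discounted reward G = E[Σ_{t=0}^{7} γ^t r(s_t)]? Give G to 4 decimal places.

G = 2.3244

t=0: π = [0.4167, 0.1667, 0.2500, 0.1667], E[r] = 1.5000, γ^t·E[r] = 1.500000, running G = 1.500000
t=1: π = [0.1667, 0.2708, 0.2917, 0.2708], E[r] = 0.3333, γ^t·E[r] = 0.233333, running G = 1.733333
t=2: π = [0.1667, 0.2604, 0.2986, 0.2743], E[r] = 0.3889, γ^t·E[r] = 0.190556, running G = 1.923889
t=3: π = [0.1678, 0.2564, 0.3009, 0.2749], E[r] = 0.4144, γ^t·E[r] = 0.142123, running G = 2.066012
t=4: π = [0.1682, 0.2550, 0.3017, 0.2751], E[r] = 0.4228, γ^t·E[r] = 0.101524, running G = 2.167535
t=5: π = [0.1683, 0.2546, 0.3020, 0.2751], E[r] = 0.4257, γ^t·E[r] = 0.071542, running G = 2.239077
t=6: π = [0.1684, 0.2544, 0.3020, 0.2752], E[r] = 0.4266, γ^t·E[r] = 0.050190, running G = 2.289268
t=7: π = [0.1684, 0.2544, 0.3021, 0.2752], E[r] = 0.4269, γ^t·E[r] = 0.035159, running G = 2.324427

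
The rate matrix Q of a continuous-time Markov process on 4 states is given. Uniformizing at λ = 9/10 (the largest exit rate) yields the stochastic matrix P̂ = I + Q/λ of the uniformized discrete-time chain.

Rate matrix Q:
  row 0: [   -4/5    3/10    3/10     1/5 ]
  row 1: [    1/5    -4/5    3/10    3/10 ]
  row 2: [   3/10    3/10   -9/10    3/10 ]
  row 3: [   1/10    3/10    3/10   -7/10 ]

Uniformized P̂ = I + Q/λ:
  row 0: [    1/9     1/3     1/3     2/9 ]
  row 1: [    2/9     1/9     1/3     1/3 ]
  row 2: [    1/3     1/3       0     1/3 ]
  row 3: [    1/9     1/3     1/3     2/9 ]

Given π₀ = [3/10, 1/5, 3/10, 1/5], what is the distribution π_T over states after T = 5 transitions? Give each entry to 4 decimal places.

π = [0.1971, 0.2728, 0.2498, 0.2804]

t=0: π = [0.3000, 0.2000, 0.3000, 0.2000]
t=1: π = [0.2000, 0.2889, 0.2333, 0.2778]
t=2: π = [0.1951, 0.2691, 0.2556, 0.2802]
t=3: π = [0.1978, 0.2735, 0.2481, 0.2805]
t=4: π = [0.1966, 0.2725, 0.2506, 0.2802]
t=5: π = [0.1971, 0.2728, 0.2498, 0.2804]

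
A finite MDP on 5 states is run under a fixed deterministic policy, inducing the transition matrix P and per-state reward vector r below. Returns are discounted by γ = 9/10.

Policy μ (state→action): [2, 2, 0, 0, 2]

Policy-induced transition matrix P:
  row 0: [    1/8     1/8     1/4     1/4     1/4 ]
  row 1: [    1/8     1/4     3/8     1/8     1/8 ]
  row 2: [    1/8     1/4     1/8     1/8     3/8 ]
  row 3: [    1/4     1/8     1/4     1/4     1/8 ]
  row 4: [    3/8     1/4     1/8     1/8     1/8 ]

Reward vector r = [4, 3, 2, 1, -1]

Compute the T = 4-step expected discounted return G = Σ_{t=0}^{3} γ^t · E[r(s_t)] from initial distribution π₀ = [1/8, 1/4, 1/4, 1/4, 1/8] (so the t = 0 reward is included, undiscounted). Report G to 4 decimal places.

t=0: π = [0.1250, 0.2500, 0.2500, 0.2500, 0.1250], E[r] = 1.8750, γ^t·E[r] = 1.875000, running G = 1.875000
t=1: π = [0.1875, 0.2031, 0.2344, 0.1719, 0.2031], E[r] = 1.7969, γ^t·E[r] = 1.617188, running G = 3.492188
t=2: π = [0.1973, 0.2051, 0.2207, 0.1699, 0.2070], E[r] = 1.8086, γ^t·E[r] = 1.464961, running G = 4.957148
t=3: π = [0.1980, 0.2041, 0.2222, 0.1709, 0.2048], E[r] = 1.8147, γ^t·E[r] = 1.322914, running G = 6.280063

G = 6.2801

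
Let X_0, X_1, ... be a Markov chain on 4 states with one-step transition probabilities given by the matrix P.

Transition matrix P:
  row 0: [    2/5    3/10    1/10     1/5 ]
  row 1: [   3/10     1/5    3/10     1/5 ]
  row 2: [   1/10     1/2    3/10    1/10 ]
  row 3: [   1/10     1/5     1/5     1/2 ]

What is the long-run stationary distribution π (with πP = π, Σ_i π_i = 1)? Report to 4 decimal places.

π = [0.2261, 0.2915, 0.2295, 0.2529]

Balance equations π_j = Σ_i π_i·P[i][j]:
  π_0 = 2/5·π_0 + 3/10·π_1 + 1/10·π_2 + 1/10·π_3
  π_1 = 3/10·π_0 + 1/5·π_1 + 1/2·π_2 + 1/5·π_3
  π_2 = 1/10·π_0 + 3/10·π_1 + 3/10·π_2 + 1/5·π_3
  normalize: π_0 + π_1 + π_2 + π_3 = 1
Solving the linear system gives exactly π = [45/199, 58/199, 137/597, 151/597].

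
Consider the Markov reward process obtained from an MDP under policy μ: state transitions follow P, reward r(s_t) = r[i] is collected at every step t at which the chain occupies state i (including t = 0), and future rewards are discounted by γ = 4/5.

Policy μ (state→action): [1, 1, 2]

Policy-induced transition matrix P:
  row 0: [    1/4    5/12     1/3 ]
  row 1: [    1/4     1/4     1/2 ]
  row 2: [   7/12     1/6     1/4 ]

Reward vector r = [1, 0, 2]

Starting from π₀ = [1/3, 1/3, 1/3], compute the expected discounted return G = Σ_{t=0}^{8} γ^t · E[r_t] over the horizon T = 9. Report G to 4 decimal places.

t=0: π = [0.3333, 0.3333, 0.3333], E[r] = 1.0000, γ^t·E[r] = 1.000000, running G = 1.000000
t=1: π = [0.3611, 0.2778, 0.3611], E[r] = 1.0833, γ^t·E[r] = 0.866667, running G = 1.866667
t=2: π = [0.3704, 0.2801, 0.3495], E[r] = 1.0694, γ^t·E[r] = 0.684444, running G = 2.551111
t=3: π = [0.3665, 0.2826, 0.3509], E[r] = 1.0683, γ^t·E[r] = 0.546963, running G = 3.098074
t=4: π = [0.3670, 0.2818, 0.3512], E[r] = 1.0693, γ^t·E[r] = 0.438005, running G = 3.536079
t=5: π = [0.3671, 0.2819, 0.3510], E[r] = 1.0691, γ^t·E[r] = 0.350338, running G = 3.886417
t=6: π = [0.3670, 0.2819, 0.3511], E[r] = 1.0691, γ^t·E[r] = 0.280268, running G = 4.166685
t=7: π = [0.3670, 0.2819, 0.3511], E[r] = 1.0692, γ^t·E[r] = 0.224217, running G = 4.390903
t=8: π = [0.3670, 0.2819, 0.3511], E[r] = 1.0691, γ^t·E[r] = 0.179373, running G = 4.570276

G = 4.5703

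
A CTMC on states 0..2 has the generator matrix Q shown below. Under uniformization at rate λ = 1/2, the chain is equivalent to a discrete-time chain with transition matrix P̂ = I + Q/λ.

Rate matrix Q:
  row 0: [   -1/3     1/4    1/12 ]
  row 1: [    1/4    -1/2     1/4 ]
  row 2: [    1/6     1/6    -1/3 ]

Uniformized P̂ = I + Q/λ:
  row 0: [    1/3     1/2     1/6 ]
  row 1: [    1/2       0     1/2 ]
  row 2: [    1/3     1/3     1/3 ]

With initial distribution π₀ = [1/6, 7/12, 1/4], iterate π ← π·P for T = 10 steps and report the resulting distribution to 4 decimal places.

t=0: π = [0.1667, 0.5833, 0.2500]
t=1: π = [0.4306, 0.1667, 0.4028]
t=2: π = [0.3611, 0.3495, 0.2894]
t=3: π = [0.3916, 0.2770, 0.3314]
t=4: π = [0.3795, 0.3063, 0.3142]
t=5: π = [0.3844, 0.2945, 0.3211]
t=6: π = [0.3824, 0.2992, 0.3184]
t=7: π = [0.3832, 0.2973, 0.3195]
t=8: π = [0.3829, 0.2981, 0.3190]
t=9: π = [0.3830, 0.2978, 0.3192]
t=10: π = [0.3830, 0.2979, 0.3191]

π = [0.3830, 0.2979, 0.3191]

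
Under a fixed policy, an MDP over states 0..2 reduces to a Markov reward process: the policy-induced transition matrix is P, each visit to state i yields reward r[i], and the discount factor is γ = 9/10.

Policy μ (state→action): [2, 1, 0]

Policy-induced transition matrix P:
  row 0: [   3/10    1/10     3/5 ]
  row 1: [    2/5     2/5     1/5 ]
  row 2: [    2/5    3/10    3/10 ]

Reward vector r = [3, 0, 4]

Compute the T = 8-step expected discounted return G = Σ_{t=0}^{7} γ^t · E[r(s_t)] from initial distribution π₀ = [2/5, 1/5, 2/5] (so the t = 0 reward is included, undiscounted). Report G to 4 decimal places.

G = 15.1813

t=0: π = [0.4000, 0.2000, 0.4000], E[r] = 2.8000, γ^t·E[r] = 2.800000, running G = 2.800000
t=1: π = [0.3600, 0.2400, 0.4000], E[r] = 2.6800, γ^t·E[r] = 2.412000, running G = 5.212000
t=2: π = [0.3640, 0.2520, 0.3840], E[r] = 2.6280, γ^t·E[r] = 2.128680, running G = 7.340680
t=3: π = [0.3636, 0.2524, 0.3840], E[r] = 2.6268, γ^t·E[r] = 1.914937, running G = 9.255617
t=4: π = [0.3636, 0.2525, 0.3838], E[r] = 2.6263, γ^t·E[r] = 1.723102, running G = 10.978720
t=5: π = [0.3636, 0.2525, 0.3838], E[r] = 2.6263, γ^t·E[r] = 1.550785, running G = 12.529504
t=6: π = [0.3636, 0.2525, 0.3838], E[r] = 2.6263, γ^t·E[r] = 1.395704, running G = 13.925208
t=7: π = [0.3636, 0.2525, 0.3838], E[r] = 2.6263, γ^t·E[r] = 1.256133, running G = 15.181342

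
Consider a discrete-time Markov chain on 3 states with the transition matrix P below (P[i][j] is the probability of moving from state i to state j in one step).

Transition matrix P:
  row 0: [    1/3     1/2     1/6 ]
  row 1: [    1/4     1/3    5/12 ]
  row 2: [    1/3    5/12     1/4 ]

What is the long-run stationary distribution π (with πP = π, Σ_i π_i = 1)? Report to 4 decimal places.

π = [0.2994, 0.4076, 0.2930]

Balance equations π_j = Σ_i π_i·P[i][j]:
  π_0 = 1/3·π_0 + 1/4·π_1 + 1/3·π_2
  π_1 = 1/2·π_0 + 1/3·π_1 + 5/12·π_2
  normalize: π_0 + π_1 + π_2 = 1
Solving the linear system gives exactly π = [47/157, 64/157, 46/157].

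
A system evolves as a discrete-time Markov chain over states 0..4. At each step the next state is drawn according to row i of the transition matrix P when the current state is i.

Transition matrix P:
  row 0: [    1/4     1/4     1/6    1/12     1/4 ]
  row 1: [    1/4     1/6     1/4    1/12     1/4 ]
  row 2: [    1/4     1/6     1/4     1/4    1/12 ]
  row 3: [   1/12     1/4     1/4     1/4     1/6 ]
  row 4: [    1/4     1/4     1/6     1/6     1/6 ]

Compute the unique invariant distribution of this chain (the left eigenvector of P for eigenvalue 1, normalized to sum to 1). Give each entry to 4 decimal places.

Balance equations π_j = Σ_i π_i·P[i][j]:
  π_0 = 1/4·π_0 + 1/4·π_1 + 1/4·π_2 + 1/12·π_3 + 1/4·π_4
  π_1 = 1/4·π_0 + 1/6·π_1 + 1/6·π_2 + 1/4·π_3 + 1/4·π_4
  π_2 = 1/6·π_0 + 1/4·π_1 + 1/4·π_2 + 1/4·π_3 + 1/6·π_4
  π_3 = 1/12·π_0 + 1/12·π_1 + 1/4·π_2 + 1/4·π_3 + 1/6·π_4
  normalize: π_0 + π_1 + π_2 + π_3 + π_4 = 1
Solving the linear system gives exactly π = [2069/9276, 3973/18552, 4007/18552, 125/773, 1717/9276].

π = [0.2230, 0.2142, 0.2160, 0.1617, 0.1851]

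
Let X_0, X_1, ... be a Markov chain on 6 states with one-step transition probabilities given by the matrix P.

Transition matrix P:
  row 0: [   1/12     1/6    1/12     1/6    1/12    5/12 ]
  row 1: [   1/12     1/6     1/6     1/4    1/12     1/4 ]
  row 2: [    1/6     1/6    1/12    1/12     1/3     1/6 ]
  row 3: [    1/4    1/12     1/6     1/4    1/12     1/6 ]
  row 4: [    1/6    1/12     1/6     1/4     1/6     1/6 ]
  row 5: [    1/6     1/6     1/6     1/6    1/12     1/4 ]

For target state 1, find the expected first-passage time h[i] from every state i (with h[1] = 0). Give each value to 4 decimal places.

First-step conditioning: h[1] = 0; for i ≠ 1, h[i] = 1 + Σ_k P[i][k]·h[k].
  h[0] = 1 + 1/12·h[0] + 1/12·h[2] + 1/6·h[3] + 1/12·h[4] + 5/12·h[5]
  h[2] = 1 + 1/6·h[0] + 1/12·h[2] + 1/12·h[3] + 1/3·h[4] + 1/6·h[5]
  h[3] = 1 + 1/4·h[0] + 1/6·h[2] + 1/4·h[3] + 1/12·h[4] + 1/6·h[5]
  h[4] = 1 + 1/6·h[0] + 1/6·h[2] + 1/4·h[3] + 1/6·h[4] + 1/6·h[5]
  h[5] = 1 + 1/6·h[0] + 1/6·h[2] + 1/6·h[3] + 1/12·h[4] + 1/4·h[5]
Solving the 5×5 linear system over states ≠ 1 gives exactly h = [244992/34543, 0, 249192/34543, 267564/34543, 269616/34543, 245292/34543] (h[1] = 0 is the target).

h = [7.0924, 0.0000, 7.2140, 7.7458, 7.8052, 7.1011]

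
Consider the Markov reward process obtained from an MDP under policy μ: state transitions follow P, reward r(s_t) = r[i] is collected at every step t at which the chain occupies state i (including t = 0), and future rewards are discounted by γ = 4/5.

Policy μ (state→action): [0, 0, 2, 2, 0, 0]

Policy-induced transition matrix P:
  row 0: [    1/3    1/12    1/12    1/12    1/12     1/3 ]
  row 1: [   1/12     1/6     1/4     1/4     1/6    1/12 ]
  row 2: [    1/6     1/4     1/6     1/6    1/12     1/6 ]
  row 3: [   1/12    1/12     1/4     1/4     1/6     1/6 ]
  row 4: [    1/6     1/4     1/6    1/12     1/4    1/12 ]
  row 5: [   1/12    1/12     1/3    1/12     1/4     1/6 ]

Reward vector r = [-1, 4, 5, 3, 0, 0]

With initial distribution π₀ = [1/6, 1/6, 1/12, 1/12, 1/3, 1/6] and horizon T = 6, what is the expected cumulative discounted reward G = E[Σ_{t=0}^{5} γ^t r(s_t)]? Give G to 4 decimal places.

t=0: π = [0.1667, 0.1667, 0.0833, 0.0833, 0.3333, 0.1667], E[r] = 1.1667, γ^t·E[r] = 1.166667, running G = 1.166667
t=1: π = [0.1597, 0.1667, 0.2014, 0.1319, 0.1875, 0.1528], E[r] = 1.9097, γ^t·E[r] = 1.527778, running G = 2.694444
t=2: π = [0.1557, 0.1620, 0.2037, 0.1499, 0.1649, 0.1638], E[r] = 1.9606, γ^t·E[r] = 1.254815, running G = 3.949259
t=3: π = [0.1530, 0.1583, 0.2070, 0.1523, 0.1641, 0.1654], E[r] = 1.9719, γ^t·E[r] = 1.009630, running G = 4.958889
t=4: π = [0.1525, 0.1584, 0.2074, 0.1523, 0.1641, 0.1653], E[r] = 1.9748, γ^t·E[r] = 0.808887, running G = 5.767776
t=5: π = [0.1524, 0.1584, 0.2074, 0.1524, 0.1641, 0.1652], E[r] = 1.9756, γ^t·E[r] = 0.647354, running G = 6.415130

G = 6.4151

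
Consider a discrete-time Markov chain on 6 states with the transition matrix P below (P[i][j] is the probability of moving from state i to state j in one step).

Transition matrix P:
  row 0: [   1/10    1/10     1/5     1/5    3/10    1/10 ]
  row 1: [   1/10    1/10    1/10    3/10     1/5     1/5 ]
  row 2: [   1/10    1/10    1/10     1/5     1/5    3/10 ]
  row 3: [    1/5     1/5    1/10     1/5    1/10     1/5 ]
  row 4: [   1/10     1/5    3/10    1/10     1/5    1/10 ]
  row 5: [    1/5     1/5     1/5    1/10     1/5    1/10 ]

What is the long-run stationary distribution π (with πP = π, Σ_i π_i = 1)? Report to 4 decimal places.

π = [0.1346, 0.1542, 0.1693, 0.1791, 0.1955, 0.1672]

Balance equations π_j = Σ_i π_i·P[i][j]:
  π_0 = 1/10·π_0 + 1/10·π_1 + 1/10·π_2 + 1/5·π_3 + 1/10·π_4 + 1/5·π_5
  π_1 = 1/10·π_0 + 1/10·π_1 + 1/10·π_2 + 1/5·π_3 + 1/5·π_4 + 1/5·π_5
  π_2 = 1/5·π_0 + 1/10·π_1 + 1/10·π_2 + 1/10·π_3 + 3/10·π_4 + 1/5·π_5
  π_3 = 1/5·π_0 + 3/10·π_1 + 1/5·π_2 + 1/5·π_3 + 1/10·π_4 + 1/10·π_5
  π_4 = 3/10·π_0 + 1/5·π_1 + 1/5·π_2 + 1/10·π_3 + 1/5·π_4 + 1/5·π_5
  normalize: π_0 + π_1 + π_2 + π_3 + π_4 + π_5 = 1
Solving the linear system gives exactly π = [2692/19995, 3083/19995, 677/3999, 1194/6665, 782/3999, 3343/19995].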